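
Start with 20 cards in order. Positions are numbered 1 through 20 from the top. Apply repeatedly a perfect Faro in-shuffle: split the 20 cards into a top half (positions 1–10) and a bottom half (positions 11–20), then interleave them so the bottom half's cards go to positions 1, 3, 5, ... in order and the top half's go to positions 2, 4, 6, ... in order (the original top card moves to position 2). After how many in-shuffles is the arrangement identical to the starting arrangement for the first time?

The in-shuffle permutes the 20 positions with cycle lengths [2, 3, 3, 6, 6].
Every card is home exactly when every cycle has completed a whole number of laps, i.e. after lcm(2, 3, 6) = 6 in-shuffles.

6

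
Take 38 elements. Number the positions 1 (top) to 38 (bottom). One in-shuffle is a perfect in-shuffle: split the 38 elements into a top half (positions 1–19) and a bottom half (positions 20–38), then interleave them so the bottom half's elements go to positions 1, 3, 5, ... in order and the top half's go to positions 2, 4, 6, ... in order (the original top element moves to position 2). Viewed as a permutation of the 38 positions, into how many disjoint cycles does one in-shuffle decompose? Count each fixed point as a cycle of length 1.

4

Trace each unvisited position around until it returns:
(1 2 4 8 16 32 ... len 12) (3 6 12 24 9 18 ... len 12) (7 14 28 17 34 29 ... len 12) (13 26)
4 cycles in total.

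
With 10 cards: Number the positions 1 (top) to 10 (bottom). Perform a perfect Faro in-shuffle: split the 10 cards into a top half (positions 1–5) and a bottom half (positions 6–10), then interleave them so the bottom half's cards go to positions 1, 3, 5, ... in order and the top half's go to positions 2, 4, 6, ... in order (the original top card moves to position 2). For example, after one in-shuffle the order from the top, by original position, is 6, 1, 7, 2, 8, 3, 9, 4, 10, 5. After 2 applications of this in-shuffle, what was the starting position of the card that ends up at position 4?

1

Work backwards from position 4, undoing one in-shuffle at a time:
4 ← 2 ← 1
So the card now at position 4 started at position 1.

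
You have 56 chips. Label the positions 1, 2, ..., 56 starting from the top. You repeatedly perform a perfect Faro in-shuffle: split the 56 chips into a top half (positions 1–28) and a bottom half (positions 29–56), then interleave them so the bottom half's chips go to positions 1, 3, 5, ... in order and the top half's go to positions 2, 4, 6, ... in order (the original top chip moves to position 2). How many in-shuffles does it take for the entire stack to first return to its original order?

The in-shuffle permutes the 56 positions with cycle lengths [2, 18, 18, 18].
Every chip is home exactly when every cycle has completed a whole number of laps, i.e. after lcm(2, 18) = 18 in-shuffles.

18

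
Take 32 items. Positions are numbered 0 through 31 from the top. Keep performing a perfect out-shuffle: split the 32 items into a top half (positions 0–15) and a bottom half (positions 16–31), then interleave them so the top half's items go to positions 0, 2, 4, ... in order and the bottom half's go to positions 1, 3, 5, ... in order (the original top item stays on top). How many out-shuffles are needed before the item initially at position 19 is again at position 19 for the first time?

Follow position 19 under repeated out-shuffles:
19 → 7 → 14 → 28 → 25 → 19
It first returns after 5 out-shuffles.

5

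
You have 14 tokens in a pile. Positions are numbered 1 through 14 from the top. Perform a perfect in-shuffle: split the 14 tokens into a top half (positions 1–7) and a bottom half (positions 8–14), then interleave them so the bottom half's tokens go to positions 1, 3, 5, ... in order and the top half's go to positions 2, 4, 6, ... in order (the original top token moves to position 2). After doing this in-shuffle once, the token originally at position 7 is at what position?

Track the token's position through each in-shuffle:
7 → 14

14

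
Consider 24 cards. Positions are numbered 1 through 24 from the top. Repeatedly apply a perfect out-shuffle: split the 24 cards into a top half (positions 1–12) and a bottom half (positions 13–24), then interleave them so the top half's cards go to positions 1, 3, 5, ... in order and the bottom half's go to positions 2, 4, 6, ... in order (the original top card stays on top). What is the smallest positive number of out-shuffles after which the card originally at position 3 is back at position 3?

Follow position 3 under repeated out-shuffles:
3 → 5 → 9 → 17 → 10 → 19 → 14 → 4 → 7 → 13 → 2 → 3
It first returns after 11 out-shuffles.

11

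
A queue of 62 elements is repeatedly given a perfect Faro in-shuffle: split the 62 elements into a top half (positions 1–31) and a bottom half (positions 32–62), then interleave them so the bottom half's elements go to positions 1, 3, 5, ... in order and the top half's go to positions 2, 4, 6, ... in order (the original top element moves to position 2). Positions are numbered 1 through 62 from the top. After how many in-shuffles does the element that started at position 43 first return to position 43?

Follow position 43 under repeated in-shuffles:
43 → 23 → 46 → 29 → 58 → 53 → 43
It first returns after 6 in-shuffles.

6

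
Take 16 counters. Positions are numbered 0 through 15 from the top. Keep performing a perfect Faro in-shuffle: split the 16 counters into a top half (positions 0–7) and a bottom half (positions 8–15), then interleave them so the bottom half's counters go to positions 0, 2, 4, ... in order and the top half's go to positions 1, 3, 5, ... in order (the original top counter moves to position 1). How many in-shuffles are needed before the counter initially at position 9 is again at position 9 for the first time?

Follow position 9 under repeated in-shuffles:
9 → 2 → 5 → 11 → 6 → 13 → 10 → 4 → 9
It first returns after 8 in-shuffles.

8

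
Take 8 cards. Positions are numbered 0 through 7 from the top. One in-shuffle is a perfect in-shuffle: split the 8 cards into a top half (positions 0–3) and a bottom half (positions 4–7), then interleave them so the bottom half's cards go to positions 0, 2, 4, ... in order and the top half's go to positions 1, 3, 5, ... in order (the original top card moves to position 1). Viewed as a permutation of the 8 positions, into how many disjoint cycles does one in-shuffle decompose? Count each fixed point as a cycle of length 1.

2

Trace each unvisited position around until it returns:
(0 1 3 7 6 4) (2 5)
2 cycles in total.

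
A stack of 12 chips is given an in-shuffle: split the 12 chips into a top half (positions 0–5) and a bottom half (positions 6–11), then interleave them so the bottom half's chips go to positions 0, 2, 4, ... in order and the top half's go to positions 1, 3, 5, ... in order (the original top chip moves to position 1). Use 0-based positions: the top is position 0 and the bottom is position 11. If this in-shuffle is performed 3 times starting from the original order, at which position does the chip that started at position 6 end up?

Track the chip's position through each in-shuffle:
6 → 0 → 1 → 3

3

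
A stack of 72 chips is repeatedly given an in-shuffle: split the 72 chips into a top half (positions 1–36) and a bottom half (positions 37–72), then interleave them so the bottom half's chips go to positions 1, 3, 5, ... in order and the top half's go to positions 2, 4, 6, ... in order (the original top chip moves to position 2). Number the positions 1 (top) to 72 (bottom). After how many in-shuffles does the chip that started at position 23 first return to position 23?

Follow position 23 under repeated in-shuffles:
23 → 46 → 19 → 38 → 3 → 6 → 12 → 24 → 48 → 23
It first returns after 9 in-shuffles.

9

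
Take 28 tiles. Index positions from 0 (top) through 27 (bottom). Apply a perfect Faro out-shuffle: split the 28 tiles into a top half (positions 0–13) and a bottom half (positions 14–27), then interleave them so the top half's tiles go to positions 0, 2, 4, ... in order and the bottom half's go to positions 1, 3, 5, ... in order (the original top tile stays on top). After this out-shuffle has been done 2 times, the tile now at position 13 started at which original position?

Work backwards from position 13, undoing one out-shuffle at a time:
13 ← 20 ← 10
So the tile now at position 13 started at position 10.

10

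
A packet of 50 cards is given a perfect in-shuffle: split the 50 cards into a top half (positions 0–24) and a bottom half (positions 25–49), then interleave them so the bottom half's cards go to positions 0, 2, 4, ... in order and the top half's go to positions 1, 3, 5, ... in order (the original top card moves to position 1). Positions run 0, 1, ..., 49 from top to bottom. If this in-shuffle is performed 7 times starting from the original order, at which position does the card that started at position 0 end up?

25

Track the card's position through each in-shuffle:
0 → 1 → 3 → 7 → 15 → 31 → 12 → 25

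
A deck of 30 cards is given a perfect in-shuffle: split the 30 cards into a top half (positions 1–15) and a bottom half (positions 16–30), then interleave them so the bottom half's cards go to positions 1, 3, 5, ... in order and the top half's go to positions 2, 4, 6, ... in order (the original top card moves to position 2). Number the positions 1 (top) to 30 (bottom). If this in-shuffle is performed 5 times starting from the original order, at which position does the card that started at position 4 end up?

Track the card's position through each in-shuffle:
4 → 8 → 16 → 1 → 2 → 4

4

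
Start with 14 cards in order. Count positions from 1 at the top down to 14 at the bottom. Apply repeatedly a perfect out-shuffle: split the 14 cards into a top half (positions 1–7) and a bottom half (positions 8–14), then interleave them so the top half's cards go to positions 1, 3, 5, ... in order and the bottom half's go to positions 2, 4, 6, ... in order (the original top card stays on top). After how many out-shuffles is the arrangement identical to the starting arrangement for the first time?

12

The out-shuffle permutes the 14 positions with cycle lengths [1, 1, 12].
Every card is home exactly when every cycle has completed a whole number of laps, i.e. after lcm(1, 12) = 12 out-shuffles.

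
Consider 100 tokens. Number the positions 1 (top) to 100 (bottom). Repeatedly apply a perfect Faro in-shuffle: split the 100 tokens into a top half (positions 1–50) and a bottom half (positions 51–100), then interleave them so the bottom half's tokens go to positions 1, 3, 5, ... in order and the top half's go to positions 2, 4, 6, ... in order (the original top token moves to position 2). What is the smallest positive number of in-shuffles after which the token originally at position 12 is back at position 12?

100

Follow position 12 under repeated in-shuffles:
12 → 24 → 48 → 96 → 91 → 81 → 61 → 21 → ... → 12 (length 100)
It first returns after 100 in-shuffles.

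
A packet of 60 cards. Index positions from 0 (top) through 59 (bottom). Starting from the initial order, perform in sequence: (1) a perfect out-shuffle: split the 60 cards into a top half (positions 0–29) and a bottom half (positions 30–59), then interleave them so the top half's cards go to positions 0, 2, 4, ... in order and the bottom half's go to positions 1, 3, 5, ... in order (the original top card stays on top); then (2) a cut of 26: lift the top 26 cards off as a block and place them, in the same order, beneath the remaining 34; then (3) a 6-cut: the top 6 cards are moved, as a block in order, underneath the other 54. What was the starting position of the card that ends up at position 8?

Undo the operations in reverse order, starting from position 8:
  undo op 3 (cut 6): 8 ← 14
  undo op 2 (cut 26): 14 ← 40
  undo op 1 (out-shuffle, from top half): 40 ← 20
So the card at position 8 came from original position 20.

20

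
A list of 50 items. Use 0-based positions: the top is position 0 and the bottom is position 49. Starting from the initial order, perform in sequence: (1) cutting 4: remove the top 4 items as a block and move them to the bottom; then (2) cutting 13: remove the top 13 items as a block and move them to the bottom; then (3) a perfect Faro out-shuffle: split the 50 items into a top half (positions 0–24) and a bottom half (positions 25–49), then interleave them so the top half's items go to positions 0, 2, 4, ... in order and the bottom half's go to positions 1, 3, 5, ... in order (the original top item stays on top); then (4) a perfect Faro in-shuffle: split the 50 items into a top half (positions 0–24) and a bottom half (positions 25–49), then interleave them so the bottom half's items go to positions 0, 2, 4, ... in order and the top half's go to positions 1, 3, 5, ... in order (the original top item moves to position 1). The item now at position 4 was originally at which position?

5

Undo the operations in reverse order, starting from position 4:
  undo op 4 (in-shuffle, from bottom half): 4 ← 27
  undo op 3 (out-shuffle, from bottom half): 27 ← 38
  undo op 2 (cut 13): 38 ← 1
  undo op 1 (cut 4): 1 ← 5
So the item at position 4 came from original position 5.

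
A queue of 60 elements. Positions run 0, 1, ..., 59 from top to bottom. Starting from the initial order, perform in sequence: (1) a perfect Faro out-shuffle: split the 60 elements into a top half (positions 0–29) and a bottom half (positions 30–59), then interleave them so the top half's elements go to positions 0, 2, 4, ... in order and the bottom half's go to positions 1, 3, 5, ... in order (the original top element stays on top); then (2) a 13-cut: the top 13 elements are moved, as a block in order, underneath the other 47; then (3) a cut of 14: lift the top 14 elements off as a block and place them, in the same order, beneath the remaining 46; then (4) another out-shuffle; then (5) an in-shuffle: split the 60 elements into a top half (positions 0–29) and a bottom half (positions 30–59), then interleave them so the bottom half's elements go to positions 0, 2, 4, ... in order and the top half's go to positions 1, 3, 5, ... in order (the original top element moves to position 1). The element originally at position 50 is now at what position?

57

Track the element from position 50 forward through each operation:
  after op 1 (out-shuffle): 50 → 41
  after op 2 (cut 13): 41 → 28
  after op 3 (cut 14): 28 → 14
  after op 4 (out-shuffle): 14 → 28
  after op 5 (in-shuffle): 28 → 57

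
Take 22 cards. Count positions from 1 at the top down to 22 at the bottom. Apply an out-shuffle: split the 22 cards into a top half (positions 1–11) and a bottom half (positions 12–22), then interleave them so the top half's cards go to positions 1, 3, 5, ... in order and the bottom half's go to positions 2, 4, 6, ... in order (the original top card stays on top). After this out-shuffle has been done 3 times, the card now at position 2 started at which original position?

Work backwards from position 2, undoing one out-shuffle at a time:
2 ← 12 ← 17 ← 9
So the card now at position 2 started at position 9.

9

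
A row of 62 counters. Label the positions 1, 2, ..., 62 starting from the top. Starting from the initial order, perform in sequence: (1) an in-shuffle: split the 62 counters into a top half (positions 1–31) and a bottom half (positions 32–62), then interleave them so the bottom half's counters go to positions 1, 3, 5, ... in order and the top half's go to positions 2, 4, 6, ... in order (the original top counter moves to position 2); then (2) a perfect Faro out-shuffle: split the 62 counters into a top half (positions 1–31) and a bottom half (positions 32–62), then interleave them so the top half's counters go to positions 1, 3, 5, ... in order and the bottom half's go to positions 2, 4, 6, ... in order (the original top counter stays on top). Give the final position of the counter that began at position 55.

32

Track the counter from position 55 forward through each operation:
  after op 1 (in-shuffle): 55 → 47
  after op 2 (out-shuffle): 47 → 32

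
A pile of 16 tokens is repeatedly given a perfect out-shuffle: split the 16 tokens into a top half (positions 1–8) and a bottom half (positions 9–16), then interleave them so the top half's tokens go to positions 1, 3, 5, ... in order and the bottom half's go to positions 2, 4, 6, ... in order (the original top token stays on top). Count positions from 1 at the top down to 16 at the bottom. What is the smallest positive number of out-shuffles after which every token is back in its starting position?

The out-shuffle permutes the 16 positions with cycle lengths [1, 1, 2, 4, 4, 4].
Every token is home exactly when every cycle has completed a whole number of laps, i.e. after lcm(1, 2, 4) = 4 out-shuffles.

4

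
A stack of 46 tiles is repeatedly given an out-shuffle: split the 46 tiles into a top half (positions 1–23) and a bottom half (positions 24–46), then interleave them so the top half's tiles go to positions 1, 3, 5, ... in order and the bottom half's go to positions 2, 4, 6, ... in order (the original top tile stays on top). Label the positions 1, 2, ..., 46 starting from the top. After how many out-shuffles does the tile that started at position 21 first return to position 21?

Follow position 21 under repeated out-shuffles:
21 → 41 → 36 → 26 → 6 → 11 → 21
It first returns after 6 out-shuffles.

6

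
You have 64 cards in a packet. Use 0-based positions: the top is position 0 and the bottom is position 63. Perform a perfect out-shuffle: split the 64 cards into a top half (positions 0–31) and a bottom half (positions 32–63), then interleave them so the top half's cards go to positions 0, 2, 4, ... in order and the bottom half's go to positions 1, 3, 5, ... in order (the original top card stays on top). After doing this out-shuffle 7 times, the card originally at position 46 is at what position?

Track the card's position through each out-shuffle:
46 → 29 → 58 → 53 → 43 → 23 → 46 → 29

29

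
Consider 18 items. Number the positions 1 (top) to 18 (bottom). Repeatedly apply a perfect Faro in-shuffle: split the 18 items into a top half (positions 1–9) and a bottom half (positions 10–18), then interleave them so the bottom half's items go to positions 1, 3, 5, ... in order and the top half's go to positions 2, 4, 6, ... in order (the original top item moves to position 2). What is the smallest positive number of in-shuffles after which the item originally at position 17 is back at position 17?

18

Follow position 17 under repeated in-shuffles:
17 → 15 → 11 → 3 → 6 → 12 → 5 → 10 → 1 → 2 → 4 → 8 → 16 → 13 → 7 → 14 → 9 → 18 → 17
It first returns after 18 in-shuffles.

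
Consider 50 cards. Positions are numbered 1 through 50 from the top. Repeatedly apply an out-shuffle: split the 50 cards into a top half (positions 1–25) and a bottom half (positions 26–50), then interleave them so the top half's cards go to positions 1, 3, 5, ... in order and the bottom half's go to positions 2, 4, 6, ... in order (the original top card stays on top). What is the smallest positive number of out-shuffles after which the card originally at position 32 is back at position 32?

21

Follow position 32 under repeated out-shuffles:
32 → 14 → 27 → 4 → 7 → 13 → 25 → 49 → ... → 32 (length 21)
It first returns after 21 out-shuffles.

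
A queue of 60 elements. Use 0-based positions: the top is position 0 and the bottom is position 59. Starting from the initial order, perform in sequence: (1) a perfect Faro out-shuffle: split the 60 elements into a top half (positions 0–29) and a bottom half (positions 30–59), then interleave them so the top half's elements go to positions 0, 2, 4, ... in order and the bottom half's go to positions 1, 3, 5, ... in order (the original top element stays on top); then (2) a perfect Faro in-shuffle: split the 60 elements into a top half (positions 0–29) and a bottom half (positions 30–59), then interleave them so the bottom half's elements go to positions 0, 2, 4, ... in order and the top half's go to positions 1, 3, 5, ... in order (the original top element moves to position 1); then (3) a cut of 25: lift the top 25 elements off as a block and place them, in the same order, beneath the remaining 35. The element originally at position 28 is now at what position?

27

Track the element from position 28 forward through each operation:
  after op 1 (out-shuffle): 28 → 56
  after op 2 (in-shuffle): 56 → 52
  after op 3 (cut 25): 52 → 27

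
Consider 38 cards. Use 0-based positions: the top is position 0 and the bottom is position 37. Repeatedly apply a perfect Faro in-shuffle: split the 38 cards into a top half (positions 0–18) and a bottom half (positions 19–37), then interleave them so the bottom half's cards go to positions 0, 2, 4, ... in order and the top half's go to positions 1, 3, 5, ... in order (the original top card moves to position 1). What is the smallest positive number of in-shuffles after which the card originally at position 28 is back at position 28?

Follow position 28 under repeated in-shuffles:
28 → 18 → 37 → 36 → 34 → 30 → 22 → 6 → 13 → 27 → 16 → 33 → 28
It first returns after 12 in-shuffles.

12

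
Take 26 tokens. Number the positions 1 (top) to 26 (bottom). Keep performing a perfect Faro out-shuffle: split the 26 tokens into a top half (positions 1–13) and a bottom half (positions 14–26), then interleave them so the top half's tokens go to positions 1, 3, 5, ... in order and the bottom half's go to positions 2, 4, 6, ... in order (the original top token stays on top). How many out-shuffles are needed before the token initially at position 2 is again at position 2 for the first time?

20

Follow position 2 under repeated out-shuffles:
2 → 3 → 5 → 9 → 17 → 8 → 15 → 4 → 7 → 13 → 25 → 24 → 22 → 18 → 10 → 19 → 12 → 23 → 20 → 14 → 2
It first returns after 20 out-shuffles.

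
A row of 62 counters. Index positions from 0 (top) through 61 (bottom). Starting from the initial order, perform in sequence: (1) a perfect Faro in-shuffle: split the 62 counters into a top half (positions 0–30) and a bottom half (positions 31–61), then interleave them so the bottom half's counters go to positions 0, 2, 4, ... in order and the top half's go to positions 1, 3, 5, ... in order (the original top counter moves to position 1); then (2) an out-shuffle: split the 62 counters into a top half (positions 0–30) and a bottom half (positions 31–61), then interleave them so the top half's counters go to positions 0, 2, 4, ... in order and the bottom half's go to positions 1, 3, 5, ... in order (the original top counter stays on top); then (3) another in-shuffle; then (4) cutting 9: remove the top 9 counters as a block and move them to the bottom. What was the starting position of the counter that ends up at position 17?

Undo the operations in reverse order, starting from position 17:
  undo op 4 (cut 9): 17 ← 26
  undo op 3 (in-shuffle, from bottom half): 26 ← 44
  undo op 2 (out-shuffle, from top half): 44 ← 22
  undo op 1 (in-shuffle, from bottom half): 22 ← 42
So the counter at position 17 came from original position 42.

42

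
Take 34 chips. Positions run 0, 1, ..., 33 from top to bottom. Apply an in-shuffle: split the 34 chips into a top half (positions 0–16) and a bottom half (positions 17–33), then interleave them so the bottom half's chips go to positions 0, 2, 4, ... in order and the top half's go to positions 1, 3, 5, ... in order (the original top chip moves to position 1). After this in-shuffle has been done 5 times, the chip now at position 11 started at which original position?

Work backwards from position 11, undoing one in-shuffle at a time:
11 ← 5 ← 2 ← 18 ← 26 ← 30
So the chip now at position 11 started at position 30.

30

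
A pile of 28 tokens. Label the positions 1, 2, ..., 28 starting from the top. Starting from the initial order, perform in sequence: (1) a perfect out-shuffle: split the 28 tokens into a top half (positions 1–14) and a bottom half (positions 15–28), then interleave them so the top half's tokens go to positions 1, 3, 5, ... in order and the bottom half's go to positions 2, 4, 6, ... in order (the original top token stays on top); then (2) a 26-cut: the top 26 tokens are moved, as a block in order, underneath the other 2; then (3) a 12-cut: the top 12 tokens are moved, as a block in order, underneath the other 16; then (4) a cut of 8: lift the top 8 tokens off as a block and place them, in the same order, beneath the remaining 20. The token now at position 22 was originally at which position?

20

Undo the operations in reverse order, starting from position 22:
  undo op 4 (cut 8): 22 ← 2
  undo op 3 (cut 12): 2 ← 14
  undo op 2 (cut 26): 14 ← 12
  undo op 1 (out-shuffle, from bottom half): 12 ← 20
So the token at position 22 came from original position 20.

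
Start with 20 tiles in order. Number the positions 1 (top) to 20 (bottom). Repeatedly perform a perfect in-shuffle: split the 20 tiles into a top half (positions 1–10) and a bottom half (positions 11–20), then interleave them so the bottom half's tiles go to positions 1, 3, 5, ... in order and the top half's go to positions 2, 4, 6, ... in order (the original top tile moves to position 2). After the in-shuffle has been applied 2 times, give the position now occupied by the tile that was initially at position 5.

20

Track the tile's position through each in-shuffle:
5 → 10 → 20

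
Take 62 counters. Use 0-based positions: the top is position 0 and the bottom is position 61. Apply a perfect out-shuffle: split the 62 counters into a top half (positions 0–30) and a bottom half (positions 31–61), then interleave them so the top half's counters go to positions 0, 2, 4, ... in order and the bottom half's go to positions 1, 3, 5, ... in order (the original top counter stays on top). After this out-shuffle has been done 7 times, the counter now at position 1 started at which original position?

Work backwards from position 1, undoing one out-shuffle at a time:
1 ← 31 ← 46 ← 23 ← 42 ← 21 ← 41 ← 51
So the counter now at position 1 started at position 51.

51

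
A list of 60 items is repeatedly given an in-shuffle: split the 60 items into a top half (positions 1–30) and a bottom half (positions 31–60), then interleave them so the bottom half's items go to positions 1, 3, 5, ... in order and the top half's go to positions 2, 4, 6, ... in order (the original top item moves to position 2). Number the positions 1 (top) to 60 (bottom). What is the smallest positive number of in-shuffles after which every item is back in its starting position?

60

The in-shuffle permutes the 60 positions with cycle lengths [60].
Every item is home exactly when every cycle has completed a whole number of laps, i.e. after lcm(60) = 60 in-shuffles.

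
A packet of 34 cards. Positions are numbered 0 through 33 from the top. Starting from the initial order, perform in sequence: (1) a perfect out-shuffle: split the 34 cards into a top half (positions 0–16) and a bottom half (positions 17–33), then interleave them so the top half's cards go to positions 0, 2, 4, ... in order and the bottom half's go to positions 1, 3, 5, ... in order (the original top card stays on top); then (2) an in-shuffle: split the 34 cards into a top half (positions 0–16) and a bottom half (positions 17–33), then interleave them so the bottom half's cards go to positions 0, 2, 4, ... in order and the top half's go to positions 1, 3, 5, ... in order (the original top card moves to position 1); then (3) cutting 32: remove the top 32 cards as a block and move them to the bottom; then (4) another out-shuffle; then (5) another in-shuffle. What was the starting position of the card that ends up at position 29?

Undo the operations in reverse order, starting from position 29:
  undo op 5 (in-shuffle, from top half): 29 ← 14
  undo op 4 (out-shuffle, from top half): 14 ← 7
  undo op 3 (cut 32): 7 ← 5
  undo op 2 (in-shuffle, from top half): 5 ← 2
  undo op 1 (out-shuffle, from top half): 2 ← 1
So the card at position 29 came from original position 1.

1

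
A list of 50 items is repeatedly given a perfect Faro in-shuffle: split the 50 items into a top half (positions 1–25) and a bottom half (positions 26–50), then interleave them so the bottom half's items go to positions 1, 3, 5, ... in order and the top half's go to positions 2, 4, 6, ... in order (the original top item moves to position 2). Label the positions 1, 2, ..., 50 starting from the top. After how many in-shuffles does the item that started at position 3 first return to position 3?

8

Follow position 3 under repeated in-shuffles:
3 → 6 → 12 → 24 → 48 → 45 → 39 → 27 → 3
It first returns after 8 in-shuffles.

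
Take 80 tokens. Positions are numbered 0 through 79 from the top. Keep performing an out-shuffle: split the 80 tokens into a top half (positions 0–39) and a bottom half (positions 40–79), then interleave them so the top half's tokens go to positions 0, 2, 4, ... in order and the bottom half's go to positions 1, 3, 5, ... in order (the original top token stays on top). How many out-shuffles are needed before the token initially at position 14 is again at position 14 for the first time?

39

Follow position 14 under repeated out-shuffles:
14 → 28 → 56 → 33 → 66 → 53 → 27 → 54 → ... → 14 (length 39)
It first returns after 39 out-shuffles.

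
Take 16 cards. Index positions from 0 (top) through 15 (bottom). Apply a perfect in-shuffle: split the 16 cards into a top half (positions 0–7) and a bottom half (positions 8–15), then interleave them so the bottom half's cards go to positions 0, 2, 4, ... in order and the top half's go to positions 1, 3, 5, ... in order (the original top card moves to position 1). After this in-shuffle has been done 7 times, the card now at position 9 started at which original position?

2

Work backwards from position 9, undoing one in-shuffle at a time:
9 ← 4 ← 10 ← 13 ← 6 ← 11 ← 5 ← 2
So the card now at position 9 started at position 2.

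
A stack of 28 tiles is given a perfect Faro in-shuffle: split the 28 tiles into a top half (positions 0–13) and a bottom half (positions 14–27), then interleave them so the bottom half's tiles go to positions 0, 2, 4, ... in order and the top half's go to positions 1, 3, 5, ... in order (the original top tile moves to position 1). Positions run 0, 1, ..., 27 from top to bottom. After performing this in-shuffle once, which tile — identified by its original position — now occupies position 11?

Work backwards from position 11, undoing one in-shuffle at a time:
11 ← 5
So the tile now at position 11 started at position 5.

5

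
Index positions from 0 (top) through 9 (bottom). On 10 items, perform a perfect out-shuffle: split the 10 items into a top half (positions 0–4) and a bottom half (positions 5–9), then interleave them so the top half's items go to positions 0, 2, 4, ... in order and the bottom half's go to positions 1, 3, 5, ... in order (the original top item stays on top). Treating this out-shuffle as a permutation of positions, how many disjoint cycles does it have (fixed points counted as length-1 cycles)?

4

Trace each unvisited position around until it returns:
(0) (1 2 4 8 7 5) (3 6) (9)
4 cycles in total.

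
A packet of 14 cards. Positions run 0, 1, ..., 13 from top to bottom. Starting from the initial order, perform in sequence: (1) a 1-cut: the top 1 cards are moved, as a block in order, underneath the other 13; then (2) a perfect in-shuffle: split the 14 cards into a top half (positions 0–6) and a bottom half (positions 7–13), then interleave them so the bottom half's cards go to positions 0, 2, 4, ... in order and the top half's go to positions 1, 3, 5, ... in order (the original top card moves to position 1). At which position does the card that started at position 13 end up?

Track the card from position 13 forward through each operation:
  after op 1 (cut 1): 13 → 12
  after op 2 (in-shuffle): 12 → 10

10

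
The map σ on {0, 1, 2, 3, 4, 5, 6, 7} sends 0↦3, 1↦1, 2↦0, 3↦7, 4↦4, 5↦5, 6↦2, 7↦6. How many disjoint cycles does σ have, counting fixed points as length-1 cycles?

Cycle decomposition: (0 3 7 6 2) (1) (4) (5).
4 cycles.

4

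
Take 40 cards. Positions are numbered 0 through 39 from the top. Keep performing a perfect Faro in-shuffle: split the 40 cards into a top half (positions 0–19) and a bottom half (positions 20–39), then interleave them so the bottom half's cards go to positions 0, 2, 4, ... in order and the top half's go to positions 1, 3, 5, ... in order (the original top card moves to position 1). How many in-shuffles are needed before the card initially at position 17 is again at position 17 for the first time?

20

Follow position 17 under repeated in-shuffles:
17 → 35 → 30 → 20 → 0 → 1 → 3 → 7 → 15 → 31 → 22 → 4 → 9 → 19 → 39 → 38 → 36 → 32 → 24 → 8 → 17
It first returns after 20 in-shuffles.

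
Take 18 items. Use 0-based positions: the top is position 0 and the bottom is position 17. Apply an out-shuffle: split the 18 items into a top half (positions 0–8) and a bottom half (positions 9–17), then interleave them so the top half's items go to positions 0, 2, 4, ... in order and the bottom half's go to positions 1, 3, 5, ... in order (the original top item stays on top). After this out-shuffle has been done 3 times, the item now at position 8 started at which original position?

1

Work backwards from position 8, undoing one out-shuffle at a time:
8 ← 4 ← 2 ← 1
So the item now at position 8 started at position 1.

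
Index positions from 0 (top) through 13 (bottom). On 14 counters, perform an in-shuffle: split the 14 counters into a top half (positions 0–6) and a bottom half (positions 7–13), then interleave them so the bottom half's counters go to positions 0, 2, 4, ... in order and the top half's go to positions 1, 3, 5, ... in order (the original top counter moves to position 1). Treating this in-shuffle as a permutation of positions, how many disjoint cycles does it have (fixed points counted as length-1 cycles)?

Trace each unvisited position around until it returns:
(0 1 3 7) (2 5 11 8) (4 9) (6 13 12 10)
4 cycles in total.

4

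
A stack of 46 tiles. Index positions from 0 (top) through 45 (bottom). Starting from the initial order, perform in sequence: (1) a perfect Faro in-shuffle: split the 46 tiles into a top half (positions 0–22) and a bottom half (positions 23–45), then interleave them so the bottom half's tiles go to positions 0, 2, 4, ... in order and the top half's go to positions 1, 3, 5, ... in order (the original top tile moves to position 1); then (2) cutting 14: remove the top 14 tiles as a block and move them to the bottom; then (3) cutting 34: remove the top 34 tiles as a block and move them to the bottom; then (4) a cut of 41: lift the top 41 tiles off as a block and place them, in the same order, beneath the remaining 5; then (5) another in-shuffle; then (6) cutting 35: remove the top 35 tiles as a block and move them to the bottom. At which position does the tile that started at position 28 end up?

38

Track the tile from position 28 forward through each operation:
  after op 1 (in-shuffle): 28 → 10
  after op 2 (cut 14): 10 → 42
  after op 3 (cut 34): 42 → 8
  after op 4 (cut 41): 8 → 13
  after op 5 (in-shuffle): 13 → 27
  after op 6 (cut 35): 27 → 38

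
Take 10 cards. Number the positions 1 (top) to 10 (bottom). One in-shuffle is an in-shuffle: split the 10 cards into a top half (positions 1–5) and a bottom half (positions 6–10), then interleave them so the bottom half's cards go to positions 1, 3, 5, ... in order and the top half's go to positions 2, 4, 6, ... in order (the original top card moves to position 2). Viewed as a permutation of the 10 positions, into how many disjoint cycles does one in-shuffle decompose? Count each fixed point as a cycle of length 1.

1

Trace each unvisited position around until it returns:
(1 2 4 8 5 10 9 7 3 6)
1 cycle in total.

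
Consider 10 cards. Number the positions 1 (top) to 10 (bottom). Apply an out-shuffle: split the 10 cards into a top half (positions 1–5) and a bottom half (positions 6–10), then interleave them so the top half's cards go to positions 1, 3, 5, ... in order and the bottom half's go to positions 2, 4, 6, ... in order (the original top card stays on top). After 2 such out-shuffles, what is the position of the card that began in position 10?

10

Position 10 is a fixed point of every out-shuffle, so the card never moves.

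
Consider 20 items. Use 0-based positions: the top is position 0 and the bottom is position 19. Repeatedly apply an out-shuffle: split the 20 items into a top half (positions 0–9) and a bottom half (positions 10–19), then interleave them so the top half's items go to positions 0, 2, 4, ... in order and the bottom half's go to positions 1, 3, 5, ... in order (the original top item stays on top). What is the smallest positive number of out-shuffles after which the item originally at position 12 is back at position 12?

Follow position 12 under repeated out-shuffles:
12 → 5 → 10 → 1 → 2 → 4 → 8 → 16 → 13 → 7 → 14 → 9 → 18 → 17 → 15 → 11 → 3 → 6 → 12
It first returns after 18 out-shuffles.

18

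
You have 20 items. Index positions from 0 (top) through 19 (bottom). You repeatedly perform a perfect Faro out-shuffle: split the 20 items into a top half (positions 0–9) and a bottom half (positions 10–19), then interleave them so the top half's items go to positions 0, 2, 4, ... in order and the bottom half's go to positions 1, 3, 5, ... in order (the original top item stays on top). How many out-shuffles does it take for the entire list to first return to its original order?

The out-shuffle permutes the 20 positions with cycle lengths [1, 1, 18].
Every item is home exactly when every cycle has completed a whole number of laps, i.e. after lcm(1, 18) = 18 out-shuffles.

18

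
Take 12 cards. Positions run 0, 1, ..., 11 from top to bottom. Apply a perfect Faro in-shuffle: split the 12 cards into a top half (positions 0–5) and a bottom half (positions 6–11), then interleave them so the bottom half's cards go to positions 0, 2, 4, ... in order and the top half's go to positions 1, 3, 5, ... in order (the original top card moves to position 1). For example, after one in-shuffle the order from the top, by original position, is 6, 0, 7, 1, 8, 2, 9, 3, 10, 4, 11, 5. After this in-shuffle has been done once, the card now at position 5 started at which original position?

2

Work backwards from position 5, undoing one in-shuffle at a time:
5 ← 2
So the card now at position 5 started at position 2.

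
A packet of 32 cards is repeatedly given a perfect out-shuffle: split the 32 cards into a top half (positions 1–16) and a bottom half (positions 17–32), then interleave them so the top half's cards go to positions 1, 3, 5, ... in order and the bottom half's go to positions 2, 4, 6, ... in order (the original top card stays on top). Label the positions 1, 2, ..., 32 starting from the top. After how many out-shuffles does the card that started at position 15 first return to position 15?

Follow position 15 under repeated out-shuffles:
15 → 29 → 26 → 20 → 8 → 15
It first returns after 5 out-shuffles.

5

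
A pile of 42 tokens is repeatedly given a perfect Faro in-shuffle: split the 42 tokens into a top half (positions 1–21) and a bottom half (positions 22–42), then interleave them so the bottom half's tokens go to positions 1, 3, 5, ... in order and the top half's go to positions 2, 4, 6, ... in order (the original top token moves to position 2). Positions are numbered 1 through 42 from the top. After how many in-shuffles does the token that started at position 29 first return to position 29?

14

Follow position 29 under repeated in-shuffles:
29 → 15 → 30 → 17 → 34 → 25 → 7 → 14 → 28 → 13 → 26 → 9 → 18 → 36 → 29
It first returns after 14 in-shuffles.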